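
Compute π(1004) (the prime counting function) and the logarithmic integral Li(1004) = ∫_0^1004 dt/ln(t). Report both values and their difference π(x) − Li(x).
π(1004) = 168;  Li(1004) ≈ 178.19;  π(x) − Li(x) ≈ -10.19.

Direct count of primes ≤ 1004 gives π(1004) = 168. Numerical evaluation of the logarithmic integral gives Li(1004) ≈ 178.19. The difference π(x) − Li(x) ≈ -10.19 is typically negative for small/moderate x (Li(x) overestimates), though Littlewood's theorem shows this sign changes infinitely often.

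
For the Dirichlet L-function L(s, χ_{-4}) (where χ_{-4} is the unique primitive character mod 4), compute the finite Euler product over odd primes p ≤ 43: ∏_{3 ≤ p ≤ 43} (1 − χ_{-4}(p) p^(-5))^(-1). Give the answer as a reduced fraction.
∏ = 32740559305695385712389870979185370874149053476477367448414215/32866839245274949258617282425703153368289421339680491851218944

The odd primes p ≤ 43 are [3, 5, 7, 11, 13, 17, 19, 23, 29, 31, 37, 41, 43]. For each, χ(p) = 1 if p ≡ 1 mod 4, χ(p) = −1 if p ≡ 3 mod 4. Taking (1 − χ(p)/p^5)^(-1) = p^5/(p^5 − χ(p)): (1 − (-1)/3^5)^(-1) · (1 − (1)/5^5)^(-1) · (1 − (-1)/7^5)^(-1) · (1 − (-1)/11^5)^(-1) · (1 − (1)/13^5)^(-1) · (1 − (1)/17^5)^(-1) · (1 − (-1)/19^5)^(-1) · (1 − (-1)/23^5)^(-1) · (1 − (1)/29^5)^(-1) · (1 − (-1)/31^5)^(-1) · (1 − (1)/37^5)^(-1) · (1 − (1)/41^5)^(-1) · (1 − (-1)/43^5)^(-1) = 32740559305695385712389870979185370874149053476477367448414215/32866839245274949258617282425703153368289421339680491851218944.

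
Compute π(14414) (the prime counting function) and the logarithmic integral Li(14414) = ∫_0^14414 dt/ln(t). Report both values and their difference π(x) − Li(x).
π(14414) = 1689;  Li(14414) ≈ 1715.56;  π(x) − Li(x) ≈ -26.56.

Direct count of primes ≤ 14414 gives π(14414) = 1689. Numerical evaluation of the logarithmic integral gives Li(14414) ≈ 1715.56. The difference π(x) − Li(x) ≈ -26.56 is typically negative for small/moderate x (Li(x) overestimates), though Littlewood's theorem shows this sign changes infinitely often.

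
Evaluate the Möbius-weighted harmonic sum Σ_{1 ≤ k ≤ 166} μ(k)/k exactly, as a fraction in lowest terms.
Σ μ(k)/k = 37147735201867736136071528218126880862180532757536149798011737/2883076109987975829511815017668067153282692007803033159928034405

Values of μ(k) for 1 ≤ k ≤ 166: μ(1) = 1, μ(2) = -1, μ(3) = -1, μ(5) = -1, μ(6) = 1, μ(7) = -1, μ(10) = 1, μ(11) = -1, μ(13) = -1, μ(14) = 1, μ(15) = 1, μ(17) = -1, μ(19) = -1, μ(21) = 1, μ(22) = 1, μ(23) = -1, μ(26) = 1, μ(29) = -1, μ(30) = -1, μ(31) = -1, μ(33) = 1, μ(34) = 1, μ(35) = 1, μ(37) = -1, μ(38) = 1, μ(39) = 1, μ(41) = -1, μ(42) = -1, μ(43) = -1, μ(46) = 1, μ(47) = -1, μ(51) = 1, μ(53) = -1, μ(55) = 1, μ(57) = 1, μ(58) = 1, μ(59) = -1, μ(61) = -1, μ(62) = 1, μ(65) = 1, μ(66) = -1, μ(67) = -1, μ(69) = 1, μ(70) = -1, μ(71) = -1, μ(73) = -1, μ(74) = 1, μ(77) = 1, μ(78) = -1, μ(79) = -1, μ(82) = 1, μ(83) = -1, μ(85) = 1, μ(86) = 1, μ(87) = 1, μ(89) = -1, μ(91) = 1, μ(93) = 1, μ(94) = 1, μ(95) = 1, μ(97) = -1, μ(101) = -1, μ(102) = -1, μ(103) = -1, μ(105) = -1, μ(106) = 1, μ(107) = -1, μ(109) = -1, μ(110) = -1, μ(111) = 1, μ(113) = -1, μ(114) = -1, μ(115) = 1, μ(118) = 1, μ(119) = 1, μ(122) = 1, μ(123) = 1, μ(127) = -1, μ(129) = 1, μ(130) = -1, μ(131) = -1, μ(133) = 1, μ(134) = 1, μ(137) = -1, μ(138) = -1, μ(139) = -1, μ(141) = 1, μ(142) = 1, μ(143) = 1, μ(145) = 1, μ(146) = 1, μ(149) = -1, μ(151) = -1, μ(154) = -1, μ(155) = 1, μ(157) = -1, μ(158) = 1, μ(159) = 1, μ(161) = 1, μ(163) = -1, μ(165) = -1, μ(166) = 1, with μ = 0 on non-squarefree integers. Summing μ(k)/k for k where μ(k) ≠ 0 gives 37147735201867736136071528218126880862180532757536149798011737/2883076109987975829511815017668067153282692007803033159928034405 ≈ 0.0129. (PNT ⟺ this sum → 0 as n → ∞.)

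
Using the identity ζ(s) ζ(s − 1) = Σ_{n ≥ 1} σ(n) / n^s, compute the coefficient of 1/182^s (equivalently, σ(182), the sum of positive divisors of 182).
σ(182) = 336

In the product (Σ m^0/m^s)(Σ k / k^s) = Σ (Σ_{d | n} d) / n^s, the coefficient of 1/n^s is σ(n) = Σ_{d | n} d. For n = 182, divisors are [1, 2, 7, 13, 14, 26, 91, 182]; summing: σ(182) = 336.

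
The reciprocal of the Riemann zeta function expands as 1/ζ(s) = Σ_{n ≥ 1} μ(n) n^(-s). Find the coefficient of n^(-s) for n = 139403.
μ(139403) = 1

Factor n = 139403 = 11 · 19 · 23 · 29. μ(n) = 0 if any exponent ≥ 2 (not squarefree); otherwise μ(n) = (−1)^{ω(n)} where ω(n) is the number of distinct prime factors. Applying: μ(139403) = 1.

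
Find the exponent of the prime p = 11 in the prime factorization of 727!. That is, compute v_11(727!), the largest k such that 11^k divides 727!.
v_11(727!) = 72

Legendre's formula: v_p(n!) = Σ_{k ≥ 1} ⌊n / p^k⌋. For p = 11, n = 727, the terms are:
  ⌊727/11^1⌋ = ⌊727/11⌋ = 66
  ⌊727/11^2⌋ = ⌊727/121⌋ = 6
(the next term ⌊727/11^3⌋ = 0, terminating the sum). Summing: v_11(727!) = 66 + 6 = 72.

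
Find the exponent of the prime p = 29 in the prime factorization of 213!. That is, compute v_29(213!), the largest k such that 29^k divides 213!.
v_29(213!) = 7

Legendre's formula: v_p(n!) = Σ_{k ≥ 1} ⌊n / p^k⌋. For p = 29, n = 213, the terms are:
  ⌊213/29^1⌋ = ⌊213/29⌋ = 7
(the next term ⌊213/29^2⌋ = 0, terminating the sum). Summing: v_29(213!) = 7 = 7.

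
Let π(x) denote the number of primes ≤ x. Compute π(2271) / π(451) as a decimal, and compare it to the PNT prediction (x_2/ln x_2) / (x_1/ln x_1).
π(2271)/π(451) = 337/87 ≈ 3.8736;  PNT prediction ≈ 3.9822.

π(451) = 87 and π(2271) = 337, so π(2271)/π(451) ≈ 3.8736. The PNT-predicted ratio is (2271/ln(2271)) / (451/ln(451)) ≈ 3.9822. The two agree to within a few percent, as expected.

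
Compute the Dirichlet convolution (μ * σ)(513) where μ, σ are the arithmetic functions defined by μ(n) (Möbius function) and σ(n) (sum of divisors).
(μ * σ)(513) = 513

Divisors of 513: [1, 3, 9, 19, 27, 57, 171, 513]. For each d | 513:
  d = 1: μ(1) · σ(513/1) = 1 · 800 = 800
  d = 3: μ(3) · σ(513/3) = -1 · 260 = -260
  d = 9: μ(9) · σ(513/9) = 0 · 80 = 0
  d = 19: μ(19) · σ(513/19) = -1 · 40 = -40
  d = 27: μ(27) · σ(513/27) = 0 · 20 = 0
  d = 57: μ(57) · σ(513/57) = 1 · 13 = 13
  d = 171: μ(171) · σ(513/171) = 0 · 4 = 0
  d = 513: μ(513) · σ(513/513) = 0 · 1 = 0
Summing: (μ * σ)(513) = 800 + -260 + 0 + -40 + 0 + 13 + 0 + 0 = 513.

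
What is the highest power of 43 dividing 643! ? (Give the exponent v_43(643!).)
v_43(643!) = 14

Legendre's formula: v_p(n!) = Σ_{k ≥ 1} ⌊n / p^k⌋. For p = 43, n = 643, the terms are:
  ⌊643/43^1⌋ = ⌊643/43⌋ = 14
(the next term ⌊643/43^2⌋ = 0, terminating the sum). Summing: v_43(643!) = 14 = 14.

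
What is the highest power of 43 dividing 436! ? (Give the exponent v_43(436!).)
v_43(436!) = 10

Legendre's formula: v_p(n!) = Σ_{k ≥ 1} ⌊n / p^k⌋. For p = 43, n = 436, the terms are:
  ⌊436/43^1⌋ = ⌊436/43⌋ = 10
(the next term ⌊436/43^2⌋ = 0, terminating the sum). Summing: v_43(436!) = 10 = 10.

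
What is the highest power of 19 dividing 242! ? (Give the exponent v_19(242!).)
v_19(242!) = 12

Legendre's formula: v_p(n!) = Σ_{k ≥ 1} ⌊n / p^k⌋. For p = 19, n = 242, the terms are:
  ⌊242/19^1⌋ = ⌊242/19⌋ = 12
(the next term ⌊242/19^2⌋ = 0, terminating the sum). Summing: v_19(242!) = 12 = 12.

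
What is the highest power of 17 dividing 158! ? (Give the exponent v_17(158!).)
v_17(158!) = 9

Legendre's formula: v_p(n!) = Σ_{k ≥ 1} ⌊n / p^k⌋. For p = 17, n = 158, the terms are:
  ⌊158/17^1⌋ = ⌊158/17⌋ = 9
(the next term ⌊158/17^2⌋ = 0, terminating the sum). Summing: v_17(158!) = 9 = 9.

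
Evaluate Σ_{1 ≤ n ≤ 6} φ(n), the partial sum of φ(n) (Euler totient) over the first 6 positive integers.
Σ_{n ≤ 6} φ(n) = 12

Compute φ(n) for each 1 ≤ n ≤ 6: φ(1) = 1, φ(2) = 1, φ(3) = 2, φ(4) = 2, φ(5) = 4, φ(6) = 2. Summing all 6 values: 12. (Average order: Σ_{n ≤ x} φ(n) ~ (3/π²) x². For x = 6, (3/π²)·6² ≈ 10.94.)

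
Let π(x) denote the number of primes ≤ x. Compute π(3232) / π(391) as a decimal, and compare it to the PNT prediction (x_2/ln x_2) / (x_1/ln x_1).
π(3232)/π(391) = 457/77 ≈ 5.9351;  PNT prediction ≈ 6.1054.

π(391) = 77 and π(3232) = 457, so π(3232)/π(391) ≈ 5.9351. The PNT-predicted ratio is (3232/ln(3232)) / (391/ln(391)) ≈ 6.1054. The two agree to within a few percent, as expected.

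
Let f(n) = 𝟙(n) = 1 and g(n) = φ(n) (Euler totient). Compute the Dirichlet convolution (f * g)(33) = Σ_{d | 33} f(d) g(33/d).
(𝟙 * φ)(33) = 33

Divisors of 33: [1, 3, 11, 33]. For each d | 33:
  d = 1: 𝟙(1) · φ(33/1) = 1 · 20 = 20
  d = 3: 𝟙(3) · φ(33/3) = 1 · 10 = 10
  d = 11: 𝟙(11) · φ(33/11) = 1 · 2 = 2
  d = 33: 𝟙(33) · φ(33/33) = 1 · 1 = 1
Summing: (𝟙 * φ)(33) = 20 + 10 + 2 + 1 = 33.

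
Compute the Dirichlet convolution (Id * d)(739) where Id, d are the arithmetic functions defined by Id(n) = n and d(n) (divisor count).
(Id * d)(739) = 741

Divisors of 739: [1, 739]. For each d | 739:
  d = 1: Id(1) · d(739/1) = 1 · 2 = 2
  d = 739: Id(739) · d(739/739) = 739 · 1 = 739
Summing: (Id * d)(739) = 2 + 739 = 741.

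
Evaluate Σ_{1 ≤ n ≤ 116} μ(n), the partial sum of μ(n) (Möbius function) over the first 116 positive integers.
Σ_{n ≤ 116} μ(n) = -5

Compute μ(n) for each 1 ≤ n ≤ 116: μ(1) = 1, μ(2) = -1, μ(3) = -1, μ(4) = 0, μ(5) = -1, μ(6) = 1, μ(7) = -1, μ(8) = 0, μ(9) = 0, μ(10) = 1, μ(11) = -1, μ(12) = 0, μ(13) = -1, μ(14) = 1, μ(15) = 1, μ(16) = 0, μ(17) = -1, μ(18) = 0, μ(19) = -1, μ(20) = 0, μ(21) = 1, μ(22) = 1, μ(23) = -1, μ(24) = 0, μ(25) = 0, μ(26) = 1, μ(27) = 0, μ(28) = 0, μ(29) = -1, μ(30) = -1, μ(31) = -1, μ(32) = 0, μ(33) = 1, μ(34) = 1, μ(35) = 1, μ(36) = 0, μ(37) = -1, μ(38) = 1, μ(39) = 1, μ(40) = 0, μ(41) = -1, μ(42) = -1, μ(43) = -1, μ(44) = 0, μ(45) = 0, μ(46) = 1, μ(47) = -1, μ(48) = 0, μ(49) = 0, μ(50) = 0, μ(51) = 1, μ(52) = 0, μ(53) = -1, μ(54) = 0, μ(55) = 1, μ(56) = 0, μ(57) = 1, μ(58) = 1, μ(59) = -1, μ(60) = 0, μ(61) = -1, μ(62) = 1, μ(63) = 0, μ(64) = 0, μ(65) = 1, μ(66) = -1, μ(67) = -1, μ(68) = 0, μ(69) = 1, μ(70) = -1, μ(71) = -1, μ(72) = 0, μ(73) = -1, μ(74) = 1, μ(75) = 0, μ(76) = 0, μ(77) = 1, μ(78) = -1, μ(79) = -1, μ(80) = 0, μ(81) = 0, μ(82) = 1, μ(83) = -1, μ(84) = 0, μ(85) = 1, μ(86) = 1, μ(87) = 1, μ(88) = 0, μ(89) = -1, μ(90) = 0, μ(91) = 1, μ(92) = 0, μ(93) = 1, μ(94) = 1, μ(95) = 1, μ(96) = 0, μ(97) = -1, μ(98) = 0, μ(99) = 0, μ(100) = 0, μ(101) = -1, μ(102) = -1, μ(103) = -1, μ(104) = 0, μ(105) = -1, μ(106) = 1, μ(107) = -1, μ(108) = 0, μ(109) = -1, μ(110) = -1, μ(111) = 1, μ(112) = 0, μ(113) = -1, μ(114) = -1, μ(115) = 1, μ(116) = 0. Summing all 116 values: -5. (Mertens function M(x) = Σ_{n ≤ x} μ(n); on average M(x) should be small (PNT ⟺ M(x) = o(x)).)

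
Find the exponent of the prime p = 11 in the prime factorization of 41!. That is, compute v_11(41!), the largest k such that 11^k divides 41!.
v_11(41!) = 3

Legendre's formula: v_p(n!) = Σ_{k ≥ 1} ⌊n / p^k⌋. For p = 11, n = 41, the terms are:
  ⌊41/11^1⌋ = ⌊41/11⌋ = 3
(the next term ⌊41/11^2⌋ = 0, terminating the sum). Summing: v_11(41!) = 3 = 3.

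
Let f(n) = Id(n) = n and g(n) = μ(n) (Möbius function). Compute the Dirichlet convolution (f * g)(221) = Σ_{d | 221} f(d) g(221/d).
(Id * μ)(221) = 192

Divisors of 221: [1, 13, 17, 221]. For each d | 221:
  d = 1: Id(1) · μ(221/1) = 1 · 1 = 1
  d = 13: Id(13) · μ(221/13) = 13 · -1 = -13
  d = 17: Id(17) · μ(221/17) = 17 · -1 = -17
  d = 221: Id(221) · μ(221/221) = 221 · 1 = 221
Summing: (Id * μ)(221) = 1 + -13 + -17 + 221 = 192.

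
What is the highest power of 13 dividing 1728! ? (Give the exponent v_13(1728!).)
v_13(1728!) = 142

Legendre's formula: v_p(n!) = Σ_{k ≥ 1} ⌊n / p^k⌋. For p = 13, n = 1728, the terms are:
  ⌊1728/13^1⌋ = ⌊1728/13⌋ = 132
  ⌊1728/13^2⌋ = ⌊1728/169⌋ = 10
(the next term ⌊1728/13^3⌋ = 0, terminating the sum). Summing: v_13(1728!) = 132 + 10 = 142.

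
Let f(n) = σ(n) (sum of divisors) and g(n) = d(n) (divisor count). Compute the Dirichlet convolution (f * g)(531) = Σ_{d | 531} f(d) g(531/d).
(σ * d)(531) = 1488

Divisors of 531: [1, 3, 9, 59, 177, 531]. For each d | 531:
  d = 1: σ(1) · d(531/1) = 1 · 6 = 6
  d = 3: σ(3) · d(531/3) = 4 · 4 = 16
  d = 9: σ(9) · d(531/9) = 13 · 2 = 26
  d = 59: σ(59) · d(531/59) = 60 · 3 = 180
  d = 177: σ(177) · d(531/177) = 240 · 2 = 480
  d = 531: σ(531) · d(531/531) = 780 · 1 = 780
Summing: (σ * d)(531) = 6 + 16 + 26 + 180 + 480 + 780 = 1488.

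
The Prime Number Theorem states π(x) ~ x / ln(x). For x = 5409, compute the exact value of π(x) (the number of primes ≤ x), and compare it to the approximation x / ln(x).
π(5409) = 713;  x/ln(x) ≈ 629.26;  relative error ≈ 11.74%.

Directly count primes up to 5409: π(5409) = 713. The PNT approximation gives 5409/ln(5409) ≈ 5409/8.59582 ≈ 629.26. Relative error (π(x) − x/ln(x)) / π(x) ≈ 11.74%; the approximation is known to undercount slightly (Li(x) is a better estimate).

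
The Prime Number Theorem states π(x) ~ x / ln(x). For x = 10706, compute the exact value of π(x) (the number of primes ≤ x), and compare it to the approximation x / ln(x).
π(10706) = 1304;  x/ln(x) ≈ 1153.84;  relative error ≈ 11.52%.

Directly count primes up to 10706: π(10706) = 1304. The PNT approximation gives 10706/ln(10706) ≈ 10706/9.27856 ≈ 1153.84. Relative error (π(x) − x/ln(x)) / π(x) ≈ 11.52%; the approximation is known to undercount slightly (Li(x) is a better estimate).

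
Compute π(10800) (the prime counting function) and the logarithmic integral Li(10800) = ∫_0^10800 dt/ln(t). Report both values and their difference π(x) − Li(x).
π(10800) = 1315;  Li(10800) ≈ 1332.63;  π(x) − Li(x) ≈ -17.63.

Direct count of primes ≤ 10800 gives π(10800) = 1315. Numerical evaluation of the logarithmic integral gives Li(10800) ≈ 1332.63. The difference π(x) − Li(x) ≈ -17.63 is typically negative for small/moderate x (Li(x) overestimates), though Littlewood's theorem shows this sign changes infinitely often.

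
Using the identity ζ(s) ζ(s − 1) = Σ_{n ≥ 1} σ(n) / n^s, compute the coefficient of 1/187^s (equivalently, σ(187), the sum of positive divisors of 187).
σ(187) = 216

In the product (Σ m^0/m^s)(Σ k / k^s) = Σ (Σ_{d | n} d) / n^s, the coefficient of 1/n^s is σ(n) = Σ_{d | n} d. For n = 187, divisors are [1, 11, 17, 187]; summing: σ(187) = 216.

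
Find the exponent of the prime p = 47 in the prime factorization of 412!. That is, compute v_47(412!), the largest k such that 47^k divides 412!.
v_47(412!) = 8

Legendre's formula: v_p(n!) = Σ_{k ≥ 1} ⌊n / p^k⌋. For p = 47, n = 412, the terms are:
  ⌊412/47^1⌋ = ⌊412/47⌋ = 8
(the next term ⌊412/47^2⌋ = 0, terminating the sum). Summing: v_47(412!) = 8 = 8.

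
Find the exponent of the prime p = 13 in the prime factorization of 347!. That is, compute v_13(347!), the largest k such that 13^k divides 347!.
v_13(347!) = 28

Legendre's formula: v_p(n!) = Σ_{k ≥ 1} ⌊n / p^k⌋. For p = 13, n = 347, the terms are:
  ⌊347/13^1⌋ = ⌊347/13⌋ = 26
  ⌊347/13^2⌋ = ⌊347/169⌋ = 2
(the next term ⌊347/13^3⌋ = 0, terminating the sum). Summing: v_13(347!) = 26 + 2 = 28.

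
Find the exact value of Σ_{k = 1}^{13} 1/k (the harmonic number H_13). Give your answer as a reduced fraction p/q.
H_13 = 1145993/360360

Direct summation: H_13 = 1 + 1/2 + ... + 1/13. The least common denominator is lcm(1, ..., 13) = 360360; over this denominator the numerator is 360360 + 180180 + 120120 + 90090 + 72072 + 60060 + 51480 + 45045 + 40040 + 36036 + 32760 + 30030 + 27720 = 1145993, so H_13 = 1145993/360360 (already in lowest terms) ≈ 3.18013. (The PNT-adjacent estimate ln(13) + γ ≈ 3.14217 matches within O(1/n).)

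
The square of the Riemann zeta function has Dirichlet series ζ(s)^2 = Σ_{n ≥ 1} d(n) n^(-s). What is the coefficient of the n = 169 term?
d(169) = 3

ζ(s)^2 = (Σ 1/m^s)(Σ 1/k^s). The coefficient of 1/n^s in the product is the number of ordered pairs (m, k) with mk = n, which equals d(n). For n = 169, divisors are [1, 13, 169], so d(169) = 3.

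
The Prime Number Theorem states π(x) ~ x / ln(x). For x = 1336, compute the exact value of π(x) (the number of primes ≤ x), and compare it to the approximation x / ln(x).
π(1336) = 217;  x/ln(x) ≈ 185.62;  relative error ≈ 14.46%.

Directly count primes up to 1336: π(1336) = 217. The PNT approximation gives 1336/ln(1336) ≈ 1336/7.19744 ≈ 185.62. Relative error (π(x) − x/ln(x)) / π(x) ≈ 14.46%; the approximation is known to undercount slightly (Li(x) is a better estimate).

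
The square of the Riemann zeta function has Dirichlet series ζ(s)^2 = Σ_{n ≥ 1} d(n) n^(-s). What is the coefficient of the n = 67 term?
d(67) = 2

ζ(s)^2 = (Σ 1/m^s)(Σ 1/k^s). The coefficient of 1/n^s in the product is the number of ordered pairs (m, k) with mk = n, which equals d(n). For n = 67, divisors are [1, 67], so d(67) = 2.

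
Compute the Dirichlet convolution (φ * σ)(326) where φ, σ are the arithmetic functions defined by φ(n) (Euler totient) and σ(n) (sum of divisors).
(φ * σ)(326) = 1304

Divisors of 326: [1, 2, 163, 326]. For each d | 326:
  d = 1: φ(1) · σ(326/1) = 1 · 492 = 492
  d = 2: φ(2) · σ(326/2) = 1 · 164 = 164
  d = 163: φ(163) · σ(326/163) = 162 · 3 = 486
  d = 326: φ(326) · σ(326/326) = 162 · 1 = 162
Summing: (φ * σ)(326) = 492 + 164 + 486 + 162 = 1304.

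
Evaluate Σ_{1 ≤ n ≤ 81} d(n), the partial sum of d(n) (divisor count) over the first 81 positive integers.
Σ_{n ≤ 81} d(n) = 373

Compute d(n) for each 1 ≤ n ≤ 81: d(1) = 1, d(2) = 2, d(3) = 2, d(4) = 3, d(5) = 2, d(6) = 4, d(7) = 2, d(8) = 4, d(9) = 3, d(10) = 4, d(11) = 2, d(12) = 6, d(13) = 2, d(14) = 4, d(15) = 4, d(16) = 5, d(17) = 2, d(18) = 6, d(19) = 2, d(20) = 6, d(21) = 4, d(22) = 4, d(23) = 2, d(24) = 8, d(25) = 3, d(26) = 4, d(27) = 4, d(28) = 6, d(29) = 2, d(30) = 8, d(31) = 2, d(32) = 6, d(33) = 4, d(34) = 4, d(35) = 4, d(36) = 9, d(37) = 2, d(38) = 4, d(39) = 4, d(40) = 8, d(41) = 2, d(42) = 8, d(43) = 2, d(44) = 6, d(45) = 6, d(46) = 4, d(47) = 2, d(48) = 10, d(49) = 3, d(50) = 6, d(51) = 4, d(52) = 6, d(53) = 2, d(54) = 8, d(55) = 4, d(56) = 8, d(57) = 4, d(58) = 4, d(59) = 2, d(60) = 12, d(61) = 2, d(62) = 4, d(63) = 6, d(64) = 7, d(65) = 4, d(66) = 8, d(67) = 2, d(68) = 6, d(69) = 4, d(70) = 8, d(71) = 2, d(72) = 12, d(73) = 2, d(74) = 4, d(75) = 6, d(76) = 6, d(77) = 4, d(78) = 8, d(79) = 2, d(80) = 10, d(81) = 5. Summing all 81 values: 373. (Dirichlet's divisor formula: Σ_{n ≤ x} d(n) = x ln(x) + (2γ − 1) x + O(√x). For x = 81, the asymptotic estimate is ≈ 368.46.)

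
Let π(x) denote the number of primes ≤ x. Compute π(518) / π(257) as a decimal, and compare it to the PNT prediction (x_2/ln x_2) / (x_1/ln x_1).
π(518)/π(257) = 97/55 ≈ 1.7636;  PNT prediction ≈ 1.7895.

π(257) = 55 and π(518) = 97, so π(518)/π(257) ≈ 1.7636. The PNT-predicted ratio is (518/ln(518)) / (257/ln(257)) ≈ 1.7895. The two agree to within a few percent, as expected.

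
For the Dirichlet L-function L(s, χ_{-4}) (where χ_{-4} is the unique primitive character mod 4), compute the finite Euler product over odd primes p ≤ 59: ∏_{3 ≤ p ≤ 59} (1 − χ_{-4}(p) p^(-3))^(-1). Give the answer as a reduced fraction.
∏ = 33892950142980005397598438491456695728452775811/34979163586504081013297614880240795412263337984

The odd primes p ≤ 59 are [3, 5, 7, 11, 13, 17, 19, 23, 29, 31, 37, 41, 43, 47, 53, 59]. For each, χ(p) = 1 if p ≡ 1 mod 4, χ(p) = −1 if p ≡ 3 mod 4. Taking (1 − χ(p)/p^3)^(-1) = p^3/(p^3 − χ(p)): (1 − (-1)/3^3)^(-1) · (1 − (1)/5^3)^(-1) · (1 − (-1)/7^3)^(-1) · (1 − (-1)/11^3)^(-1) · (1 − (1)/13^3)^(-1) · (1 − (1)/17^3)^(-1) · (1 − (-1)/19^3)^(-1) · (1 − (-1)/23^3)^(-1) · (1 − (1)/29^3)^(-1) · (1 − (-1)/31^3)^(-1) · (1 − (1)/37^3)^(-1) · (1 − (1)/41^3)^(-1) · (1 − (-1)/43^3)^(-1) · (1 − (-1)/47^3)^(-1) · (1 − (1)/53^3)^(-1) · (1 − (-1)/59^3)^(-1) = 33892950142980005397598438491456695728452775811/34979163586504081013297614880240795412263337984.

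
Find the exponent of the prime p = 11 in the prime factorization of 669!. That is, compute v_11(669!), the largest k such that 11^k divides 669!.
v_11(669!) = 65

Legendre's formula: v_p(n!) = Σ_{k ≥ 1} ⌊n / p^k⌋. For p = 11, n = 669, the terms are:
  ⌊669/11^1⌋ = ⌊669/11⌋ = 60
  ⌊669/11^2⌋ = ⌊669/121⌋ = 5
(the next term ⌊669/11^3⌋ = 0, terminating the sum). Summing: v_11(669!) = 60 + 5 = 65.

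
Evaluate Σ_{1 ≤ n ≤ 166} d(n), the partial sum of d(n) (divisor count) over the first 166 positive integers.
Σ_{n ≤ 166} d(n) = 876

Compute d(n) for each 1 ≤ n ≤ 166: d(1) = 1, d(2) = 2, d(3) = 2, d(4) = 3, d(5) = 2, d(6) = 4, d(7) = 2, d(8) = 4, d(9) = 3, d(10) = 4, d(11) = 2, d(12) = 6, d(13) = 2, d(14) = 4, d(15) = 4, d(16) = 5, d(17) = 2, d(18) = 6, d(19) = 2, d(20) = 6, d(21) = 4, d(22) = 4, d(23) = 2, d(24) = 8, d(25) = 3, d(26) = 4, d(27) = 4, d(28) = 6, d(29) = 2, d(30) = 8, d(31) = 2, d(32) = 6, d(33) = 4, d(34) = 4, d(35) = 4, d(36) = 9, d(37) = 2, d(38) = 4, d(39) = 4, d(40) = 8, d(41) = 2, d(42) = 8, d(43) = 2, d(44) = 6, d(45) = 6, d(46) = 4, d(47) = 2, d(48) = 10, d(49) = 3, d(50) = 6, d(51) = 4, d(52) = 6, d(53) = 2, d(54) = 8, d(55) = 4, d(56) = 8, d(57) = 4, d(58) = 4, d(59) = 2, d(60) = 12, d(61) = 2, d(62) = 4, d(63) = 6, d(64) = 7, d(65) = 4, d(66) = 8, d(67) = 2, d(68) = 6, d(69) = 4, d(70) = 8, d(71) = 2, d(72) = 12, d(73) = 2, d(74) = 4, d(75) = 6, d(76) = 6, d(77) = 4, d(78) = 8, d(79) = 2, d(80) = 10, d(81) = 5, d(82) = 4, d(83) = 2, d(84) = 12, d(85) = 4, d(86) = 4, d(87) = 4, d(88) = 8, d(89) = 2, d(90) = 12, d(91) = 4, d(92) = 6, d(93) = 4, d(94) = 4, d(95) = 4, d(96) = 12, d(97) = 2, d(98) = 6, d(99) = 6, d(100) = 9, d(101) = 2, d(102) = 8, d(103) = 2, d(104) = 8, d(105) = 8, d(106) = 4, d(107) = 2, d(108) = 12, d(109) = 2, d(110) = 8, d(111) = 4, d(112) = 10, d(113) = 2, d(114) = 8, d(115) = 4, d(116) = 6, d(117) = 6, d(118) = 4, d(119) = 4, d(120) = 16, d(121) = 3, d(122) = 4, d(123) = 4, d(124) = 6, d(125) = 4, d(126) = 12, d(127) = 2, d(128) = 8, d(129) = 4, d(130) = 8, d(131) = 2, d(132) = 12, d(133) = 4, d(134) = 4, d(135) = 8, d(136) = 8, d(137) = 2, d(138) = 8, d(139) = 2, d(140) = 12, d(141) = 4, d(142) = 4, d(143) = 4, d(144) = 15, d(145) = 4, d(146) = 4, d(147) = 6, d(148) = 6, d(149) = 2, d(150) = 12, d(151) = 2, d(152) = 8, d(153) = 6, d(154) = 8, d(155) = 4, d(156) = 12, d(157) = 2, d(158) = 4, d(159) = 4, d(160) = 12, d(161) = 4, d(162) = 10, d(163) = 2, d(164) = 6, d(165) = 8, d(166) = 4. Summing all 166 values: 876. (Dirichlet's divisor formula: Σ_{n ≤ x} d(n) = x ln(x) + (2γ − 1) x + O(√x). For x = 166, the asymptotic estimate is ≈ 874.23.)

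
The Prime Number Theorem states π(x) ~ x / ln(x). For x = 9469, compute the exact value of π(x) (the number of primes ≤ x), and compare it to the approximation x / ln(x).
π(9469) = 1173;  x/ln(x) ≈ 1034.21;  relative error ≈ 11.83%.

Directly count primes up to 9469: π(9469) = 1173. The PNT approximation gives 9469/ln(9469) ≈ 9469/9.15578 ≈ 1034.21. Relative error (π(x) − x/ln(x)) / π(x) ≈ 11.83%; the approximation is known to undercount slightly (Li(x) is a better estimate).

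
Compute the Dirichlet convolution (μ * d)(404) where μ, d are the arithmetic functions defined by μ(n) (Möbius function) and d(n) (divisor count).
(μ * d)(404) = 1

Divisors of 404: [1, 2, 4, 101, 202, 404]. For each d | 404:
  d = 1: μ(1) · d(404/1) = 1 · 6 = 6
  d = 2: μ(2) · d(404/2) = -1 · 4 = -4
  d = 4: μ(4) · d(404/4) = 0 · 2 = 0
  d = 101: μ(101) · d(404/101) = -1 · 3 = -3
  d = 202: μ(202) · d(404/202) = 1 · 2 = 2
  d = 404: μ(404) · d(404/404) = 0 · 1 = 0
Summing: (μ * d)(404) = 6 + -4 + 0 + -3 + 2 + 0 = 1.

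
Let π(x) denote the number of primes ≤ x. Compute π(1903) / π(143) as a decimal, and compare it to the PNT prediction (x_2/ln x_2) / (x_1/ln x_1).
π(1903)/π(143) = 291/34 ≈ 8.5588;  PNT prediction ≈ 8.7462.

π(143) = 34 and π(1903) = 291, so π(1903)/π(143) ≈ 8.5588. The PNT-predicted ratio is (1903/ln(1903)) / (143/ln(143)) ≈ 8.7462. The two agree to within a few percent, as expected.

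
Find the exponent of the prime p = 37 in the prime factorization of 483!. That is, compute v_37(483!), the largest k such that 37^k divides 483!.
v_37(483!) = 13

Legendre's formula: v_p(n!) = Σ_{k ≥ 1} ⌊n / p^k⌋. For p = 37, n = 483, the terms are:
  ⌊483/37^1⌋ = ⌊483/37⌋ = 13
(the next term ⌊483/37^2⌋ = 0, terminating the sum). Summing: v_37(483!) = 13 = 13.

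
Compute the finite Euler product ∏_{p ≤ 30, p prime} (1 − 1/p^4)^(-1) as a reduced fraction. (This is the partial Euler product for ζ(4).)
∏ = 626138917577216391721784411/578515538500128866304000000

The primes p ≤ 30 are [2, 3, 5, 7, 11, 13, 17, 19, 23, 29]. For each prime, (1 − 1/p^4)^(-1) = p^4 / (p^4 − 1). The product is (1 − 1/2^4)^(-1), (1 − 1/3^4)^(-1), (1 − 1/5^4)^(-1), (1 − 1/7^4)^(-1), (1 − 1/11^4)^(-1), (1 − 1/13^4)^(-1), (1 − 1/17^4)^(-1), (1 − 1/19^4)^(-1), (1 − 1/23^4)^(-1), (1 − 1/29^4)^(-1) = ∏ p^4 / (p^4 − 1) = 626138917577216391721784411/578515538500128866304000000.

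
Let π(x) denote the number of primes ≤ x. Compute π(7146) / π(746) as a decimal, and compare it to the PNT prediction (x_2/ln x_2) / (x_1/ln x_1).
π(7146)/π(746) = 914/132 ≈ 6.9242;  PNT prediction ≈ 7.1401.

π(746) = 132 and π(7146) = 914, so π(7146)/π(746) ≈ 6.9242. The PNT-predicted ratio is (7146/ln(7146)) / (746/ln(746)) ≈ 7.1401. The two agree to within a few percent, as expected.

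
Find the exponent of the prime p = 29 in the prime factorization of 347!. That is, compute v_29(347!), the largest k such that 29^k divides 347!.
v_29(347!) = 11

Legendre's formula: v_p(n!) = Σ_{k ≥ 1} ⌊n / p^k⌋. For p = 29, n = 347, the terms are:
  ⌊347/29^1⌋ = ⌊347/29⌋ = 11
(the next term ⌊347/29^2⌋ = 0, terminating the sum). Summing: v_29(347!) = 11 = 11.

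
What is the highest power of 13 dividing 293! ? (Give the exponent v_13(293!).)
v_13(293!) = 23

Legendre's formula: v_p(n!) = Σ_{k ≥ 1} ⌊n / p^k⌋. For p = 13, n = 293, the terms are:
  ⌊293/13^1⌋ = ⌊293/13⌋ = 22
  ⌊293/13^2⌋ = ⌊293/169⌋ = 1
(the next term ⌊293/13^3⌋ = 0, terminating the sum). Summing: v_13(293!) = 22 + 1 = 23.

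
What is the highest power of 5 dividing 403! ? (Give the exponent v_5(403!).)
v_5(403!) = 99

Legendre's formula: v_p(n!) = Σ_{k ≥ 1} ⌊n / p^k⌋. For p = 5, n = 403, the terms are:
  ⌊403/5^1⌋ = ⌊403/5⌋ = 80
  ⌊403/5^2⌋ = ⌊403/25⌋ = 16
  ⌊403/5^3⌋ = ⌊403/125⌋ = 3
(the next term ⌊403/5^4⌋ = 0, terminating the sum). Summing: v_5(403!) = 80 + 16 + 3 = 99.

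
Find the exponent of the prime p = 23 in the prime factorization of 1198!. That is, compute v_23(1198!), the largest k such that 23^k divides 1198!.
v_23(1198!) = 54

Legendre's formula: v_p(n!) = Σ_{k ≥ 1} ⌊n / p^k⌋. For p = 23, n = 1198, the terms are:
  ⌊1198/23^1⌋ = ⌊1198/23⌋ = 52
  ⌊1198/23^2⌋ = ⌊1198/529⌋ = 2
(the next term ⌊1198/23^3⌋ = 0, terminating the sum). Summing: v_23(1198!) = 52 + 2 = 54.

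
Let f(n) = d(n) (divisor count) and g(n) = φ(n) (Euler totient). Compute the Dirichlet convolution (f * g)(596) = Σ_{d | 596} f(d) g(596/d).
(d * φ)(596) = 1050

Divisors of 596: [1, 2, 4, 149, 298, 596]. For each d | 596:
  d = 1: d(1) · φ(596/1) = 1 · 296 = 296
  d = 2: d(2) · φ(596/2) = 2 · 148 = 296
  d = 4: d(4) · φ(596/4) = 3 · 148 = 444
  d = 149: d(149) · φ(596/149) = 2 · 2 = 4
  d = 298: d(298) · φ(596/298) = 4 · 1 = 4
  d = 596: d(596) · φ(596/596) = 6 · 1 = 6
Summing: (d * φ)(596) = 296 + 296 + 444 + 4 + 4 + 6 = 1050.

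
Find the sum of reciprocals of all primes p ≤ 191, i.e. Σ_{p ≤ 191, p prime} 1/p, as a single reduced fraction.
Σ 1/p = 1993491118321872720749042237885450777194444627325999952379378899379116158063/1030893141925860008499560888835674370998623848299590975192766715520279329390

π(191) = 43, so the primes ≤ 191 are [2, 3, 5, 7, 11, 13, 17, 19, 23, 29, 31, 37, 41, 43, 47, 53, 59, 61, 67, 71, 73, 79, 83, 89, 97, 101, 103, 107, 109, 113, 127, 131, 137, 139, 149, 151, 157, 163, 167, 173, 179, 181, 191]. Summing 1/p over these primes: 1993491118321872720749042237885450777194444627325999952379378899379116158063/1030893141925860008499560888835674370998623848299590975192766715520279329390 ≈ 1.9338. Mertens estimate ln ln(191) + 0.2615 ≈ 1.9202.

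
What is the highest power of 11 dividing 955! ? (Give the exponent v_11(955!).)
v_11(955!) = 93

Legendre's formula: v_p(n!) = Σ_{k ≥ 1} ⌊n / p^k⌋. For p = 11, n = 955, the terms are:
  ⌊955/11^1⌋ = ⌊955/11⌋ = 86
  ⌊955/11^2⌋ = ⌊955/121⌋ = 7
(the next term ⌊955/11^3⌋ = 0, terminating the sum). Summing: v_11(955!) = 86 + 7 = 93.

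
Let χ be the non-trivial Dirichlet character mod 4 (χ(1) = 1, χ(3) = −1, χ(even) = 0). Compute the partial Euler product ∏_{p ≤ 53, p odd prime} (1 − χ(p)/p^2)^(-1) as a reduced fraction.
∏ = 6080498115610191266973991/6635764829241999360000000

The odd primes p ≤ 53 are [3, 5, 7, 11, 13, 17, 19, 23, 29, 31, 37, 41, 43, 47, 53]. For each, χ(p) = 1 if p ≡ 1 mod 4, χ(p) = −1 if p ≡ 3 mod 4. Taking (1 − χ(p)/p^2)^(-1) = p^2/(p^2 − χ(p)): (1 − (-1)/3^2)^(-1) · (1 − (1)/5^2)^(-1) · (1 − (-1)/7^2)^(-1) · (1 − (-1)/11^2)^(-1) · (1 − (1)/13^2)^(-1) · (1 − (1)/17^2)^(-1) · (1 − (-1)/19^2)^(-1) · (1 − (-1)/23^2)^(-1) · (1 − (1)/29^2)^(-1) · (1 − (-1)/31^2)^(-1) · (1 − (1)/37^2)^(-1) · (1 − (1)/41^2)^(-1) · (1 − (-1)/43^2)^(-1) · (1 − (-1)/47^2)^(-1) · (1 − (1)/53^2)^(-1) = 6080498115610191266973991/6635764829241999360000000.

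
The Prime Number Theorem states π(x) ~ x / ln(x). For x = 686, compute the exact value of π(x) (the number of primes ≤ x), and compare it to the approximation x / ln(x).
π(686) = 124;  x/ln(x) ≈ 105.04;  relative error ≈ 15.29%.

Directly count primes up to 686: π(686) = 124. The PNT approximation gives 686/ln(686) ≈ 686/6.53088 ≈ 105.04. Relative error (π(x) − x/ln(x)) / π(x) ≈ 15.29%; the approximation is known to undercount slightly (Li(x) is a better estimate).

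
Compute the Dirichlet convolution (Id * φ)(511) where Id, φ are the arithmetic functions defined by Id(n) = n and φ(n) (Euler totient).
(Id * φ)(511) = 1885

Divisors of 511: [1, 7, 73, 511]. For each d | 511:
  d = 1: Id(1) · φ(511/1) = 1 · 432 = 432
  d = 7: Id(7) · φ(511/7) = 7 · 72 = 504
  d = 73: Id(73) · φ(511/73) = 73 · 6 = 438
  d = 511: Id(511) · φ(511/511) = 511 · 1 = 511
Summing: (Id * φ)(511) = 432 + 504 + 438 + 511 = 1885.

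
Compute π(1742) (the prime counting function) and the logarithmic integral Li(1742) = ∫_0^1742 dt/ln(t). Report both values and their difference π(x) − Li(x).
π(1742) = 271;  Li(1742) ≈ 280.56;  π(x) − Li(x) ≈ -9.56.

Direct count of primes ≤ 1742 gives π(1742) = 271. Numerical evaluation of the logarithmic integral gives Li(1742) ≈ 280.56. The difference π(x) − Li(x) ≈ -9.56 is typically negative for small/moderate x (Li(x) overestimates), though Littlewood's theorem shows this sign changes infinitely often.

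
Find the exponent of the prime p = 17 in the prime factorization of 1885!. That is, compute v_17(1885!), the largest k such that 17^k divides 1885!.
v_17(1885!) = 116

Legendre's formula: v_p(n!) = Σ_{k ≥ 1} ⌊n / p^k⌋. For p = 17, n = 1885, the terms are:
  ⌊1885/17^1⌋ = ⌊1885/17⌋ = 110
  ⌊1885/17^2⌋ = ⌊1885/289⌋ = 6
(the next term ⌊1885/17^3⌋ = 0, terminating the sum). Summing: v_17(1885!) = 110 + 6 = 116.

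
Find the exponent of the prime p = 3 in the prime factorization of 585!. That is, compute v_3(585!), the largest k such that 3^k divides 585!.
v_3(585!) = 290

Legendre's formula: v_p(n!) = Σ_{k ≥ 1} ⌊n / p^k⌋. For p = 3, n = 585, the terms are:
  ⌊585/3^1⌋ = ⌊585/3⌋ = 195
  ⌊585/3^2⌋ = ⌊585/9⌋ = 65
  ⌊585/3^3⌋ = ⌊585/27⌋ = 21
  ⌊585/3^4⌋ = ⌊585/81⌋ = 7
  ⌊585/3^5⌋ = ⌊585/243⌋ = 2
(the next term ⌊585/3^6⌋ = 0, terminating the sum). Summing: v_3(585!) = 195 + 65 + 21 + 7 + 2 = 290.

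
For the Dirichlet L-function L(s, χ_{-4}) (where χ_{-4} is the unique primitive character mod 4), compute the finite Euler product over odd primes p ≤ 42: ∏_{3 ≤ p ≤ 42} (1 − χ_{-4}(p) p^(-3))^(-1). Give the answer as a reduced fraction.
∏ = 317583502136600214370347226405/327754858760764671044087709696

The odd primes p ≤ 42 are [3, 5, 7, 11, 13, 17, 19, 23, 29, 31, 37, 41]. For each, χ(p) = 1 if p ≡ 1 mod 4, χ(p) = −1 if p ≡ 3 mod 4. Taking (1 − χ(p)/p^3)^(-1) = p^3/(p^3 − χ(p)): (1 − (-1)/3^3)^(-1) · (1 − (1)/5^3)^(-1) · (1 − (-1)/7^3)^(-1) · (1 − (-1)/11^3)^(-1) · (1 − (1)/13^3)^(-1) · (1 − (1)/17^3)^(-1) · (1 − (-1)/19^3)^(-1) · (1 − (-1)/23^3)^(-1) · (1 − (1)/29^3)^(-1) · (1 − (-1)/31^3)^(-1) · (1 − (1)/37^3)^(-1) · (1 − (1)/41^3)^(-1) = 317583502136600214370347226405/327754858760764671044087709696.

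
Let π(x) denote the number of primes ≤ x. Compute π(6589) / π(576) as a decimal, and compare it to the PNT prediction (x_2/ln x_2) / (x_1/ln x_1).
π(6589)/π(576) = 852/105 ≈ 8.1143;  PNT prediction ≈ 8.2688.

π(576) = 105 and π(6589) = 852, so π(6589)/π(576) ≈ 8.1143. The PNT-predicted ratio is (6589/ln(6589)) / (576/ln(576)) ≈ 8.2688. The two agree to within a few percent, as expected.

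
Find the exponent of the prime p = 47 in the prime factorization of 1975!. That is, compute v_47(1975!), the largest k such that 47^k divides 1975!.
v_47(1975!) = 42

Legendre's formula: v_p(n!) = Σ_{k ≥ 1} ⌊n / p^k⌋. For p = 47, n = 1975, the terms are:
  ⌊1975/47^1⌋ = ⌊1975/47⌋ = 42
(the next term ⌊1975/47^2⌋ = 0, terminating the sum). Summing: v_47(1975!) = 42 = 42.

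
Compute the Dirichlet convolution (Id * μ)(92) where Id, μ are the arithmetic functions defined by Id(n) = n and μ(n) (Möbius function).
(Id * μ)(92) = 44

Divisors of 92: [1, 2, 4, 23, 46, 92]. For each d | 92:
  d = 1: Id(1) · μ(92/1) = 1 · 0 = 0
  d = 2: Id(2) · μ(92/2) = 2 · 1 = 2
  d = 4: Id(4) · μ(92/4) = 4 · -1 = -4
  d = 23: Id(23) · μ(92/23) = 23 · 0 = 0
  d = 46: Id(46) · μ(92/46) = 46 · -1 = -46
  d = 92: Id(92) · μ(92/92) = 92 · 1 = 92
Summing: (Id * μ)(92) = 0 + 2 + -4 + 0 + -46 + 92 = 44.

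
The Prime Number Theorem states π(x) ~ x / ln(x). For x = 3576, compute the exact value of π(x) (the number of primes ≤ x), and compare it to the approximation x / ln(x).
π(3576) = 500;  x/ln(x) ≈ 437.06;  relative error ≈ 12.59%.

Directly count primes up to 3576: π(3576) = 500. The PNT approximation gives 3576/ln(3576) ≈ 3576/8.18200 ≈ 437.06. Relative error (π(x) − x/ln(x)) / π(x) ≈ 12.59%; the approximation is known to undercount slightly (Li(x) is a better estimate).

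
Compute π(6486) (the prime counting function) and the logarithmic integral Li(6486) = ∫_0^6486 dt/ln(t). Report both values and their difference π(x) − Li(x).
π(6486) = 841;  Li(6486) ≈ 856.03;  π(x) − Li(x) ≈ -15.03.

Direct count of primes ≤ 6486 gives π(6486) = 841. Numerical evaluation of the logarithmic integral gives Li(6486) ≈ 856.03. The difference π(x) − Li(x) ≈ -15.03 is typically negative for small/moderate x (Li(x) overestimates), though Littlewood's theorem shows this sign changes infinitely often.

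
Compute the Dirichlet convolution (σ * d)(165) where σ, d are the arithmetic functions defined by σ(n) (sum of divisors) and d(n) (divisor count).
(σ * d)(165) = 672

Divisors of 165: [1, 3, 5, 11, 15, 33, 55, 165]. For each d | 165:
  d = 1: σ(1) · d(165/1) = 1 · 8 = 8
  d = 3: σ(3) · d(165/3) = 4 · 4 = 16
  d = 5: σ(5) · d(165/5) = 6 · 4 = 24
  d = 11: σ(11) · d(165/11) = 12 · 4 = 48
  d = 15: σ(15) · d(165/15) = 24 · 2 = 48
  d = 33: σ(33) · d(165/33) = 48 · 2 = 96
  d = 55: σ(55) · d(165/55) = 72 · 2 = 144
  d = 165: σ(165) · d(165/165) = 288 · 1 = 288
Summing: (σ * d)(165) = 8 + 16 + 24 + 48 + 48 + 96 + 144 + 288 = 672.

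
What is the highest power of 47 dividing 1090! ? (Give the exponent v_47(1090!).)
v_47(1090!) = 23

Legendre's formula: v_p(n!) = Σ_{k ≥ 1} ⌊n / p^k⌋. For p = 47, n = 1090, the terms are:
  ⌊1090/47^1⌋ = ⌊1090/47⌋ = 23
(the next term ⌊1090/47^2⌋ = 0, terminating the sum). Summing: v_47(1090!) = 23 = 23.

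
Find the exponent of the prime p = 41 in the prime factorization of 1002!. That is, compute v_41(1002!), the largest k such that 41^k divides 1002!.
v_41(1002!) = 24

Legendre's formula: v_p(n!) = Σ_{k ≥ 1} ⌊n / p^k⌋. For p = 41, n = 1002, the terms are:
  ⌊1002/41^1⌋ = ⌊1002/41⌋ = 24
(the next term ⌊1002/41^2⌋ = 0, terminating the sum). Summing: v_41(1002!) = 24 = 24.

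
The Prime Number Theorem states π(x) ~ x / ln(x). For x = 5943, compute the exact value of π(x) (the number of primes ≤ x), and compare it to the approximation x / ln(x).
π(5943) = 780;  x/ln(x) ≈ 683.89;  relative error ≈ 12.32%.

Directly count primes up to 5943: π(5943) = 780. The PNT approximation gives 5943/ln(5943) ≈ 5943/8.68997 ≈ 683.89. Relative error (π(x) − x/ln(x)) / π(x) ≈ 12.32%; the approximation is known to undercount slightly (Li(x) is a better estimate).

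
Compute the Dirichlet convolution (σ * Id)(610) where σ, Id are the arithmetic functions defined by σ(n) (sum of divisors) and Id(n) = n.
(σ * Id)(610) = 6765

Divisors of 610: [1, 2, 5, 10, 61, 122, 305, 610]. For each d | 610:
  d = 1: σ(1) · Id(610/1) = 1 · 610 = 610
  d = 2: σ(2) · Id(610/2) = 3 · 305 = 915
  d = 5: σ(5) · Id(610/5) = 6 · 122 = 732
  d = 10: σ(10) · Id(610/10) = 18 · 61 = 1098
  d = 61: σ(61) · Id(610/61) = 62 · 10 = 620
  d = 122: σ(122) · Id(610/122) = 186 · 5 = 930
  d = 305: σ(305) · Id(610/305) = 372 · 2 = 744
  d = 610: σ(610) · Id(610/610) = 1116 · 1 = 1116
Summing: (σ * Id)(610) = 610 + 915 + 732 + 1098 + 620 + 930 + 744 + 1116 = 6765.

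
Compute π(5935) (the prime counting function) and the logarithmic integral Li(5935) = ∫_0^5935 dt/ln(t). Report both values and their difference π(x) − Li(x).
π(5935) = 779;  Li(5935) ≈ 792.94;  π(x) − Li(x) ≈ -13.94.

Direct count of primes ≤ 5935 gives π(5935) = 779. Numerical evaluation of the logarithmic integral gives Li(5935) ≈ 792.94. The difference π(x) − Li(x) ≈ -13.94 is typically negative for small/moderate x (Li(x) overestimates), though Littlewood's theorem shows this sign changes infinitely often.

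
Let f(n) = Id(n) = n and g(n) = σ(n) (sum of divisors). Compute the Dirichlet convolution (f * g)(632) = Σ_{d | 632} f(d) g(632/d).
(Id * σ)(632) = 7791

Divisors of 632: [1, 2, 4, 8, 79, 158, 316, 632]. For each d | 632:
  d = 1: Id(1) · σ(632/1) = 1 · 1200 = 1200
  d = 2: Id(2) · σ(632/2) = 2 · 560 = 1120
  d = 4: Id(4) · σ(632/4) = 4 · 240 = 960
  d = 8: Id(8) · σ(632/8) = 8 · 80 = 640
  d = 79: Id(79) · σ(632/79) = 79 · 15 = 1185
  d = 158: Id(158) · σ(632/158) = 158 · 7 = 1106
  d = 316: Id(316) · σ(632/316) = 316 · 3 = 948
  d = 632: Id(632) · σ(632/632) = 632 · 1 = 632
Summing: (Id * σ)(632) = 1200 + 1120 + 960 + 640 + 1185 + 1106 + 948 + 632 = 7791.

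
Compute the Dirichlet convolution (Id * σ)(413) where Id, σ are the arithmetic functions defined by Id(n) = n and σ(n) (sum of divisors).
(Id * σ)(413) = 1785

Divisors of 413: [1, 7, 59, 413]. For each d | 413:
  d = 1: Id(1) · σ(413/1) = 1 · 480 = 480
  d = 7: Id(7) · σ(413/7) = 7 · 60 = 420
  d = 59: Id(59) · σ(413/59) = 59 · 8 = 472
  d = 413: Id(413) · σ(413/413) = 413 · 1 = 413
Summing: (Id * σ)(413) = 480 + 420 + 472 + 413 = 1785.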